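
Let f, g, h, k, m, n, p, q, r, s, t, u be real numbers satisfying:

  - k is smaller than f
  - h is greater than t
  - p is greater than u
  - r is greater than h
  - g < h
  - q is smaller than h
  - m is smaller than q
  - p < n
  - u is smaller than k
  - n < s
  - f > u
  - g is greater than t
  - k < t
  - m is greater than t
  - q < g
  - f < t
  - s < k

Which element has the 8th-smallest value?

Piecing the relations together gives one ordering: u < p < n < s < k < f < t < m < q < g < h < r.
Counting 8 from the smallest end gives m.

m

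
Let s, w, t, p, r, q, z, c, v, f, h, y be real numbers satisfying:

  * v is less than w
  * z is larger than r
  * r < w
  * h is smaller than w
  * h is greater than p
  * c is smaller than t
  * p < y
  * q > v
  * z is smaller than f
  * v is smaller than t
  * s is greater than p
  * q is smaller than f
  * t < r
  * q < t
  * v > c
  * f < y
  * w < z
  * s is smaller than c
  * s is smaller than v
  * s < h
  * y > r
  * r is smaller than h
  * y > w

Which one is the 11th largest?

Piecing the relations together gives one ordering: p < s < c < v < q < t < r < h < w < z < f < y.
Counting 11 from the largest end gives s.

s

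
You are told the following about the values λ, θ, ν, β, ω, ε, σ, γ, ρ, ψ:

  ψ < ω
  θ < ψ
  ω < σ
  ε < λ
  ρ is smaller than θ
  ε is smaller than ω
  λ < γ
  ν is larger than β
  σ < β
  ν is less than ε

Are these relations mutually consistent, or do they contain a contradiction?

inconsistent

We have ε < ω stated directly, yet also ω < σ < β < ν < ε by chaining the others — so ω < ε. Contradiction.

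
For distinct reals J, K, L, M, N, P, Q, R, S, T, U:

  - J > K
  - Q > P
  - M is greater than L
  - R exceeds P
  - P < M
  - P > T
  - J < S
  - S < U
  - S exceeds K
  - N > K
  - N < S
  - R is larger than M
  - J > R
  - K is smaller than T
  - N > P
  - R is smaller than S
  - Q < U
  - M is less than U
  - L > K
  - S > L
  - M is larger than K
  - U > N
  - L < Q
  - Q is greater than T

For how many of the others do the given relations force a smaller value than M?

The elements the relations force below M are K, T, P, L — no chain reaches any other.
That is 4.

4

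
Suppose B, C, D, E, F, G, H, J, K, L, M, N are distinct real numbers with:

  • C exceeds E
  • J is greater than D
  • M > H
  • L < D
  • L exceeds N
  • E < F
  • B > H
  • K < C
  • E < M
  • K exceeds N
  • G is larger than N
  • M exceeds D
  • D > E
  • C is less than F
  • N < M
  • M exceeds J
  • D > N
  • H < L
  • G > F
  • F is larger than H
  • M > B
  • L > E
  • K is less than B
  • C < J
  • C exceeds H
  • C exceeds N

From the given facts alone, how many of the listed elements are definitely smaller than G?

Directly below G: N, F.
One step further: E, H, C (5 so far).
One step further: K (6 so far).
Nothing else is reachable below G; 6 in all.

6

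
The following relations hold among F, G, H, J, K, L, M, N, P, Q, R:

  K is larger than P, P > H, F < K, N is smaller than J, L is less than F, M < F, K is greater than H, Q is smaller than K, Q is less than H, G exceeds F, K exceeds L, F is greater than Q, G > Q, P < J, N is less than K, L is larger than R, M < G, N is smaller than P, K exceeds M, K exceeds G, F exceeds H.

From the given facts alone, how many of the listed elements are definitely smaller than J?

4

Directly below J: N, P.
One step further: H (3 so far).
One step further: Q (4 so far).
Nothing else is reachable below J; 4 in all.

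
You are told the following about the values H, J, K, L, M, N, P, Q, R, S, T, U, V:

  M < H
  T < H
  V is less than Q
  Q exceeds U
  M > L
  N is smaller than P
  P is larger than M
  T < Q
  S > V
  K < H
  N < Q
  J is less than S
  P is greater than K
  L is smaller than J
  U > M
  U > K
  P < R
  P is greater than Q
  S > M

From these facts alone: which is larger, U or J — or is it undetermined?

undetermined

Following every chain through U: above U we get Q, P, R; below U we get L, K, M.
J is not reached, and no chain runs the other way from J to U.
So the given relations leave the order of U and J undetermined.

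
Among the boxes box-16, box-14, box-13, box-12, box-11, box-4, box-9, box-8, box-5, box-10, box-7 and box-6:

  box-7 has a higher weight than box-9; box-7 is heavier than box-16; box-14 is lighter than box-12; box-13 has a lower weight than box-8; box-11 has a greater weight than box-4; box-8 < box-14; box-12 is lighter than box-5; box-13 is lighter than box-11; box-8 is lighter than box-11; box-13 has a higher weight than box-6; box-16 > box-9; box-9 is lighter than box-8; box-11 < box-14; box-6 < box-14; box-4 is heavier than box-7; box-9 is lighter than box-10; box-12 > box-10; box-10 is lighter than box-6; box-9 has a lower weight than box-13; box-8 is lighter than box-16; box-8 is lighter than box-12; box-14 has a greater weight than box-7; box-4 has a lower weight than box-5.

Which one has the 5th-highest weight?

Piecing the relations together gives one ordering: box-9 < box-10 < box-6 < box-13 < box-8 < box-16 < box-7 < box-4 < box-11 < box-14 < box-12 < box-5.
The 5th largest is box-4.

box-4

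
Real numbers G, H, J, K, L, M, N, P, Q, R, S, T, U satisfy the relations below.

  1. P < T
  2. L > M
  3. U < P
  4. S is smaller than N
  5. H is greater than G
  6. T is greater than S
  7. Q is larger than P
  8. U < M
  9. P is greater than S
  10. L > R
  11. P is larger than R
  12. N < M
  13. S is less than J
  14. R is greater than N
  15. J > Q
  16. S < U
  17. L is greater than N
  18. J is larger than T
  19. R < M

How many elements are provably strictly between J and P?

Chaining upward from P reaches: Q, T.
Chaining downward from J reaches: S, U, N, R, Q, T.
Strictly between P and J are those in both lists: Q, T — 2 elements.

2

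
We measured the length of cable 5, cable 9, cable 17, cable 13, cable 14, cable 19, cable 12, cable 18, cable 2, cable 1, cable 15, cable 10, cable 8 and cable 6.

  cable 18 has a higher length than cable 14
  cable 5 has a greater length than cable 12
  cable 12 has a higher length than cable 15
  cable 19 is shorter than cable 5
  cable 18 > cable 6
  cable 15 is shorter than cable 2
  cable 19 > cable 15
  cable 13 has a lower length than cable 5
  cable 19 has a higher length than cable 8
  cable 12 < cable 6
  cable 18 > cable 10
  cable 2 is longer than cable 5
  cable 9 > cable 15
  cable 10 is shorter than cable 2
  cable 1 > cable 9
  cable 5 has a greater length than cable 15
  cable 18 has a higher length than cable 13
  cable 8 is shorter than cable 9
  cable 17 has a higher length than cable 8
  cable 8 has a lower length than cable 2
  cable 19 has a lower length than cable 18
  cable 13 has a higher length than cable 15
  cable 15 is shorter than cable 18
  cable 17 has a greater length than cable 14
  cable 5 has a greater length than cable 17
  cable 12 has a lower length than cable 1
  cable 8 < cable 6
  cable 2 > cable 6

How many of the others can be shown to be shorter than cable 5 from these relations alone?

7

Directly below cable 5: cable 15, cable 19, cable 13, cable 12, cable 17.
One step further: cable 14, cable 8 (7 so far).
No other element is forced below cable 5 by the given relations, so the count is 7.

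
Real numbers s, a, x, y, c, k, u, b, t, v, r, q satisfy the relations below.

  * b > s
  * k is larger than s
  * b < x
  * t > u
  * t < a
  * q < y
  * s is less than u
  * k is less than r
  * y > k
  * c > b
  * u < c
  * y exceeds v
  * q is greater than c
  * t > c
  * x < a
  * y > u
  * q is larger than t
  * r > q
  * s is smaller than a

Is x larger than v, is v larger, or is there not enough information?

undetermined

Following every chain through v: above v we get y.
x is not reached, and no chain runs the other way from x to v.
So the given relations leave the order of v and x undetermined.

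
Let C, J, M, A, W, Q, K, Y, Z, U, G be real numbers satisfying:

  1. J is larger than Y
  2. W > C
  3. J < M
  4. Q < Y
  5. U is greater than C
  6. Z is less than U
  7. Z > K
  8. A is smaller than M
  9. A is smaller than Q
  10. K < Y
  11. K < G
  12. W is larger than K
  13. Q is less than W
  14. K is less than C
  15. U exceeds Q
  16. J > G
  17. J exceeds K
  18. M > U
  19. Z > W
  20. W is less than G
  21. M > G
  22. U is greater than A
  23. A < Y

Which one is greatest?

Chaining downward from M: directly below it, A, G, J, U; then K, Q, C, W, Y, Z.
That covers every other element, and nothing is given above M, so M is the greatest.

M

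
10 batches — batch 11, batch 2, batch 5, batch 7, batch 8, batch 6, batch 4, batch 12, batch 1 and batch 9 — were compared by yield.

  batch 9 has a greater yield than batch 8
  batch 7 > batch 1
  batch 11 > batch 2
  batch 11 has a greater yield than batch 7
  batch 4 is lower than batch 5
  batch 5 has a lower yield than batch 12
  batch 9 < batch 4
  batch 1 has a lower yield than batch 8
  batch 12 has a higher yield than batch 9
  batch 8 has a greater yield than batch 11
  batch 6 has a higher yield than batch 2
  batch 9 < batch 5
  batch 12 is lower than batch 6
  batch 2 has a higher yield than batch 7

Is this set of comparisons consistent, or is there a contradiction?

consistent

Every relation is compatible with batch 1 < batch 7 < batch 2 < batch 11 < batch 8 < batch 9 < batch 4 < batch 5 < batch 12 < batch 6; the set is consistent.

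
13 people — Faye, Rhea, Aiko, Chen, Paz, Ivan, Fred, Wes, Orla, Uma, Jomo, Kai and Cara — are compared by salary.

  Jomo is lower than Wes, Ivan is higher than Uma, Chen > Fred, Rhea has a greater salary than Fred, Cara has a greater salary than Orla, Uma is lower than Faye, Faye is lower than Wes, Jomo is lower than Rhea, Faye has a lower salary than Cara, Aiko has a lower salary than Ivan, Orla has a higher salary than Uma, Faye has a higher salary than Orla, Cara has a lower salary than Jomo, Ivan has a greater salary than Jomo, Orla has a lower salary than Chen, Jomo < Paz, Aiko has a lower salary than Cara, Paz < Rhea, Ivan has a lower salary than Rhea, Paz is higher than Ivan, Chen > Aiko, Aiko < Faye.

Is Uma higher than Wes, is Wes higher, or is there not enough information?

The relevant relations are Uma < Orla; Orla < Faye; Faye < Cara; Cara < Jomo; Jomo < Wes.
Together: Uma < Orla < Faye < Cara < Jomo < Wes.
So Wes is higher.

Wes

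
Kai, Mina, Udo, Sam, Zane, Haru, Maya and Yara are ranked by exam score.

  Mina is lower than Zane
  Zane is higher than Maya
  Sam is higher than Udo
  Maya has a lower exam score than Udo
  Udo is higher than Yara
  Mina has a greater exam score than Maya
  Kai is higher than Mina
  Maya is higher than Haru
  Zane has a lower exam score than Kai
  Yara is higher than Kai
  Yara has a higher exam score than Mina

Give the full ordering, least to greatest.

Each adjacent pair is fixed by a given relation: Haru < Maya; Maya < Mina; Mina < Zane; Zane < Kai; Kai < Yara; Yara < Udo; Udo < Sam. Chaining them end to end gives the full order.

Haru < Maya < Mina < Zane < Kai < Yara < Udo < Sam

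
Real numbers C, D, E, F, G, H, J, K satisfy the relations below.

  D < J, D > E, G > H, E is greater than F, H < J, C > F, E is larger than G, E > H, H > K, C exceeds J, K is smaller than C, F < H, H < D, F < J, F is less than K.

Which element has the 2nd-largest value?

The consecutive relations fix a unique order: F < K < H < G < E < D < J < C.
The 2nd largest is J.

J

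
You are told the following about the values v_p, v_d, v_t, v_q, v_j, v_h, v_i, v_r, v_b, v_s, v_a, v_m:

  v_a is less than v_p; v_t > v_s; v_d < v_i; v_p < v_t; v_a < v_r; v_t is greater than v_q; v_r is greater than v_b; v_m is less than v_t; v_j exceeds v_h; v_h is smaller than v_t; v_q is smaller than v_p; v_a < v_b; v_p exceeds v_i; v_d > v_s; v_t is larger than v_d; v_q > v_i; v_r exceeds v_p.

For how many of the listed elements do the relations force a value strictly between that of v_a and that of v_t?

1

The relations place v_a below v_t. An element lies strictly between them when it is forced above v_a and also forced below v_t.
Above v_a: {v_b, v_p, v_r}. Below v_t: {v_s, v_d, v_h, v_i, v_m, v_q, v_p}.
Intersection: {v_p} — 1.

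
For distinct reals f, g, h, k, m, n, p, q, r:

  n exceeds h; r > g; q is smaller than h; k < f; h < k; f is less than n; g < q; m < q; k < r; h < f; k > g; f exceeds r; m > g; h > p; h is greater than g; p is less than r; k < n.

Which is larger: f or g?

f

The relevant relations are g < m; m < q; q < h; h < k; k < r; r < f.
Chaining these gives g < m < q < h < k < r < f.
So g < f; f is the larger of the two.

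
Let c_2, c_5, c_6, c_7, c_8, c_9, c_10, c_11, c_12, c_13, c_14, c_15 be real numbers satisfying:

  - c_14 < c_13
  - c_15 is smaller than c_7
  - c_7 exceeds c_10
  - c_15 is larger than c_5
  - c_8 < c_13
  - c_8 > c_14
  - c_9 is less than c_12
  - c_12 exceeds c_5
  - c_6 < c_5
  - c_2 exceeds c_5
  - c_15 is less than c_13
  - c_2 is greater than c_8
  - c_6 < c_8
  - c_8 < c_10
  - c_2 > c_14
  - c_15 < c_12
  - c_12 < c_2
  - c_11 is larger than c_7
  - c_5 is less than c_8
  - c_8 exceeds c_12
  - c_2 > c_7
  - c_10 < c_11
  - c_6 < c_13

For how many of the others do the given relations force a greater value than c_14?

From c_14 the given relations immediately reach c_8, c_2, c_13.
From those, c_10 — 4 in total.
From those, c_7, c_11 — 6 in total.
No other element is forced above c_14 by the given relations, so the count is 6.

6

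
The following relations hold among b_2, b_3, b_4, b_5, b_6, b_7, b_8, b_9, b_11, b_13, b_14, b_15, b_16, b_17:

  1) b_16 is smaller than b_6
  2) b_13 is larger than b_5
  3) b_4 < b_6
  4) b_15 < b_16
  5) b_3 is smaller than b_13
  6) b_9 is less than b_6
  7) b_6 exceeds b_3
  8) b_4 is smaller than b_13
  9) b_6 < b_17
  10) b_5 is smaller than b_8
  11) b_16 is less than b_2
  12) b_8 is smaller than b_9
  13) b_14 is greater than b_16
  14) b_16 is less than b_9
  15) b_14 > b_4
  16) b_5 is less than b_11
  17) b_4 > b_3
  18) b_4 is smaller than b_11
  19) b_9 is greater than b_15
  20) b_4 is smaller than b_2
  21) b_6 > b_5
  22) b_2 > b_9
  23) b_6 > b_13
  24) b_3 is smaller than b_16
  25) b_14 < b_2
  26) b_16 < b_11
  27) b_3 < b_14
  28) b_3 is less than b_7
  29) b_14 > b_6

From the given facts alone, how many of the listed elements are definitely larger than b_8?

The elements the relations force above b_8 are b_9, b_6, b_14, b_2, b_17 — no chain reaches any other.
That is 5.

5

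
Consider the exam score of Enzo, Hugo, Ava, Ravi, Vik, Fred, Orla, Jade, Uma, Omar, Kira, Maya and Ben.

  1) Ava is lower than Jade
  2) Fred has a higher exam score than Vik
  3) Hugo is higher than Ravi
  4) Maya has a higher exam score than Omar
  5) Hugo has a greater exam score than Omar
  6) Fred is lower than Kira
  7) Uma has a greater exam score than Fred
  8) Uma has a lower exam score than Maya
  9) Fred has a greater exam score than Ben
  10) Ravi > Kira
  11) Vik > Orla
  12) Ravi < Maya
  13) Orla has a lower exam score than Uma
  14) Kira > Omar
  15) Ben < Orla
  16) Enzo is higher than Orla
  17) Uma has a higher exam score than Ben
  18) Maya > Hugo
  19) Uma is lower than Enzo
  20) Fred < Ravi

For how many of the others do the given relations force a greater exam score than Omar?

4

The elements the relations force above Omar are Kira, Ravi, Hugo, Maya — no chain reaches any other.
That is 4.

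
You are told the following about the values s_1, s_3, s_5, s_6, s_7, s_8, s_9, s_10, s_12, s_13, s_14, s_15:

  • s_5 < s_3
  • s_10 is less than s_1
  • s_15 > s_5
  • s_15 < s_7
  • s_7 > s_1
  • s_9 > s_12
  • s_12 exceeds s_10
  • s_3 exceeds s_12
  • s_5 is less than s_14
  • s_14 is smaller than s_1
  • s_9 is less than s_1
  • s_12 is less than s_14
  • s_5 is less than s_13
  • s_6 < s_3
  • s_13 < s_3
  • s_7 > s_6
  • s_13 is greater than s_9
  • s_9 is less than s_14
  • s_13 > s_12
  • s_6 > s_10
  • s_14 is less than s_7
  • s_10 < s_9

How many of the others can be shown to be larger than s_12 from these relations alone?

From s_12 the given relations immediately reach s_9, s_14, s_13, s_3.
From those, s_1, s_7 — 6 in total.
Nothing else is reachable above s_12; 6 in all.

6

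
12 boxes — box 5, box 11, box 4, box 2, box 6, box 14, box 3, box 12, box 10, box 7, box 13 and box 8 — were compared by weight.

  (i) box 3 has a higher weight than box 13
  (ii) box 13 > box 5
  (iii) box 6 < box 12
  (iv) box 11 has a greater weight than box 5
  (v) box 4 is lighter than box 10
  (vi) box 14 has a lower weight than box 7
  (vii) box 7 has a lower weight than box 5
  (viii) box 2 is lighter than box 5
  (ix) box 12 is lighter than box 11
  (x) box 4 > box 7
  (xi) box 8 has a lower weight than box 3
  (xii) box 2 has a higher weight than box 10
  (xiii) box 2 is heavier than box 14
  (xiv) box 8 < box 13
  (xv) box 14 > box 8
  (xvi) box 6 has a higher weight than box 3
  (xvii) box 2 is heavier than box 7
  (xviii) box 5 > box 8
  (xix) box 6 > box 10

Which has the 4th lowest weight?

box 4

The consecutive relations fix a unique order: box 8 < box 14 < box 7 < box 4 < box 10 < box 2 < box 5 < box 13 < box 3 < box 6 < box 12 < box 11.
Counting 4 from the smallest end gives box 4.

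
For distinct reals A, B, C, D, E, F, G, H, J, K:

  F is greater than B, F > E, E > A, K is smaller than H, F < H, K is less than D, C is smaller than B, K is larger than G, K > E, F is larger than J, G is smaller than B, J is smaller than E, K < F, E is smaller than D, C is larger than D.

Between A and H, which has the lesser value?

Chaining the given relations: A < E < K < D < C < B < F < H.
So A < H; A is the smaller of the two.

A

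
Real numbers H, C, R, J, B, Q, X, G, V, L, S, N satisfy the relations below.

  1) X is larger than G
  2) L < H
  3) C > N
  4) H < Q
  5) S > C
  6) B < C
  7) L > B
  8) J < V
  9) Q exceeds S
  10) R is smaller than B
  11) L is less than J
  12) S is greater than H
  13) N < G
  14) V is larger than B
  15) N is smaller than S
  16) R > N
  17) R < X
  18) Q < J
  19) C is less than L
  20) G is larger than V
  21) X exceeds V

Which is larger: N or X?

Link the given pairs in sequence: N < R; R < B; B < C; C < L; L < H; H < S; S < Q; Q < J; J < V; V < G; G < X.
Chaining these gives N < R < B < C < L < H < S < Q < J < V < G < X.
So N < X; X is the larger of the two.

X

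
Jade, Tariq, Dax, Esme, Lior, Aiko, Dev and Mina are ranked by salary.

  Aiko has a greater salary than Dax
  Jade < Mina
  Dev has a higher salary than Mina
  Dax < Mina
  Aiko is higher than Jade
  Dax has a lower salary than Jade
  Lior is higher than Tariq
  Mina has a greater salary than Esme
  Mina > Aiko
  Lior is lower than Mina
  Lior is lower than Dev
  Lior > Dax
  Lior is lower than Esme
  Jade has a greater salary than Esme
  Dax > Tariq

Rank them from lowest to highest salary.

Tariq < Dax < Lior < Esme < Jade < Aiko < Mina < Dev

The consecutive links are each given: Tariq < Dax; Dax < Lior; Lior < Esme; Esme < Jade; Jade < Aiko; Aiko < Mina; Mina < Dev.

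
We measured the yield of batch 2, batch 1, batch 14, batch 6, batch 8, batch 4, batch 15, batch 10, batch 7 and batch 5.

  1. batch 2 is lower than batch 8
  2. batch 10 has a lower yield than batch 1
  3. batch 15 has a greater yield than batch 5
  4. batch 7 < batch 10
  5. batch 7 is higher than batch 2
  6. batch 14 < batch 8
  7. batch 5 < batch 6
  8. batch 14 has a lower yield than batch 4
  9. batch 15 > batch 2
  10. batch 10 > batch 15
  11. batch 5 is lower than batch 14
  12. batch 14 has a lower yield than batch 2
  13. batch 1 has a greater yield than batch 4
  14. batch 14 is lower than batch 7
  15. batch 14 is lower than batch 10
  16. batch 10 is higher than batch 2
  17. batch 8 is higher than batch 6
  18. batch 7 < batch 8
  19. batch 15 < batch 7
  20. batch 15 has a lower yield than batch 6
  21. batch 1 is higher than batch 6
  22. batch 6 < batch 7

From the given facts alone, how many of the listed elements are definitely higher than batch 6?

4

Directly above batch 6: batch 7, batch 8, batch 1.
One step further: batch 10 (4 so far).
No other element is forced above batch 6 by the given relations, so the count is 4.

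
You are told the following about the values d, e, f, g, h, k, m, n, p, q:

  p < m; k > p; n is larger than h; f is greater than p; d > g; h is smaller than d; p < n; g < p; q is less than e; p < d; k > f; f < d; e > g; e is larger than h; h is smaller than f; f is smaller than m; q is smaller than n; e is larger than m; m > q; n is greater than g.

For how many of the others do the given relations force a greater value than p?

The elements the relations force above p are f, m, e, k, d, n — no chain reaches any other.
That is 6.

6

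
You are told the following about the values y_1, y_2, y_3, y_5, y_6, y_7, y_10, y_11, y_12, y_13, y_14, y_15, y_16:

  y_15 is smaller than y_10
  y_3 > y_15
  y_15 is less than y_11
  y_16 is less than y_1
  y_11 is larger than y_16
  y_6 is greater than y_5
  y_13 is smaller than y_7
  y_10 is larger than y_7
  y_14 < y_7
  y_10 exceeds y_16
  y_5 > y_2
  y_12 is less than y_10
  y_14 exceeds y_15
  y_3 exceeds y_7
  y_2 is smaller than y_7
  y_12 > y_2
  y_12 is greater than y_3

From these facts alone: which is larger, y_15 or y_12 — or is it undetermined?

y_12

y_15 < y_14 and y_14 < y_7 give y_15 < y_7.
Then y_7 < y_3 extends the chain to y_3.
Then y_3 < y_12 extends the chain to y_12.
So y_12 is larger.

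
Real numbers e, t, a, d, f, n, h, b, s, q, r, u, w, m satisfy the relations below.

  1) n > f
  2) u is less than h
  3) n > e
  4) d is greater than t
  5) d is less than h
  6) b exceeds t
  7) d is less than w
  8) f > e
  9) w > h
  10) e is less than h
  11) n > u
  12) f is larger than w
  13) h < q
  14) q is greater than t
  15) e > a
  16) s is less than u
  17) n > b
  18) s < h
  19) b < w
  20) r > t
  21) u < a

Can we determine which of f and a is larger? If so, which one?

f

a < e and e < h give a < h.
Then h < w extends the chain to w.
Then w < f extends the chain to f.
So f is larger.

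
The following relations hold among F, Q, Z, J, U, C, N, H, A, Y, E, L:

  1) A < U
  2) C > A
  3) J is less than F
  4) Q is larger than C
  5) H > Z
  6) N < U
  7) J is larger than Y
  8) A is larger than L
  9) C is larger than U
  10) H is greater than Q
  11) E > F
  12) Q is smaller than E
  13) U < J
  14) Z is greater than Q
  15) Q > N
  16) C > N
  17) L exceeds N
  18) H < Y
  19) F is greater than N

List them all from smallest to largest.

N < L < A < U < C < Q < Z < H < Y < J < F < E

The consecutive links are each given: N < L; L < A; A < U; U < C; C < Q; Q < Z; Z < H; H < Y; Y < J; J < F; F < E.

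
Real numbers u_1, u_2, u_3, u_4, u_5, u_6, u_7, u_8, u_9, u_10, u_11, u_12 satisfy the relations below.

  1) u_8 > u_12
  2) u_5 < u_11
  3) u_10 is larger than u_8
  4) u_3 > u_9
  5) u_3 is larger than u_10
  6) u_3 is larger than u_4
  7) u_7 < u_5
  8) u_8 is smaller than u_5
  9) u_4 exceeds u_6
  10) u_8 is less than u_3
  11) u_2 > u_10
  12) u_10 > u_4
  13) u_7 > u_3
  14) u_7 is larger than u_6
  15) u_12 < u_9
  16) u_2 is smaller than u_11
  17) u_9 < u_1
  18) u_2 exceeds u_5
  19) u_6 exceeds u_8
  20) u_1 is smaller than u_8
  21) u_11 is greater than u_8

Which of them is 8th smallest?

Chaining the given pairs: u_12 < u_9 < u_1 < u_8 < u_6 < u_4 < u_10 < u_3 < u_7 < u_5 < u_2 < u_11.
Counting 8 from the smallest end gives u_3.

u_3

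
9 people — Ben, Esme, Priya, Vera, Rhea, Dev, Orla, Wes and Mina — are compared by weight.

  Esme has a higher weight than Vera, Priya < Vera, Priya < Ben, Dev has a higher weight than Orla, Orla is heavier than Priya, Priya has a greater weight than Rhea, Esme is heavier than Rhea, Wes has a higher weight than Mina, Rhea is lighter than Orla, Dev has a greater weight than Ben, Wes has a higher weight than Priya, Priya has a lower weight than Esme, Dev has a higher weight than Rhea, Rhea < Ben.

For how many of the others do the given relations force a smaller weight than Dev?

From Dev the given relations immediately reach Rhea, Ben, Orla.
From those, Priya — 4 in total.
No other element is forced below Dev by the given relations, so the count is 4.

4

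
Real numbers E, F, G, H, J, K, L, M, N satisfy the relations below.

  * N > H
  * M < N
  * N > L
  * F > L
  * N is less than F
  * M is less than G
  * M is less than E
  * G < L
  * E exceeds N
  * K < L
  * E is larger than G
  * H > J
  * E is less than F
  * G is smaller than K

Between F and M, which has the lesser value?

M

M < G and G < K give M < K.
Then K < L extends the chain to L.
Then L < N extends the chain to N.
Then N < E extends the chain to E.
With E < F: M < G < K < L < N < E < F.
So M < F; M is the smaller of the two.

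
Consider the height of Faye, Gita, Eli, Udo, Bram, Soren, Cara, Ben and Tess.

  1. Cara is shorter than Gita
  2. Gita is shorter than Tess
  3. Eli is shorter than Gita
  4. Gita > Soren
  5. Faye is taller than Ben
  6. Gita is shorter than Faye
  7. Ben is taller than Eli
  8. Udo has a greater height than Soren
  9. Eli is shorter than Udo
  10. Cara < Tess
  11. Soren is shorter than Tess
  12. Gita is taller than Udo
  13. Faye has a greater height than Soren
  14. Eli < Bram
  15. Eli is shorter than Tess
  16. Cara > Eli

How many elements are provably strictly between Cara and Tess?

1

Chaining upward from Cara reaches: Gita, Faye.
Chaining downward from Tess reaches: Soren, Eli, Udo, Gita.
Strictly between Cara and Tess are those in both lists: Gita — 1 element.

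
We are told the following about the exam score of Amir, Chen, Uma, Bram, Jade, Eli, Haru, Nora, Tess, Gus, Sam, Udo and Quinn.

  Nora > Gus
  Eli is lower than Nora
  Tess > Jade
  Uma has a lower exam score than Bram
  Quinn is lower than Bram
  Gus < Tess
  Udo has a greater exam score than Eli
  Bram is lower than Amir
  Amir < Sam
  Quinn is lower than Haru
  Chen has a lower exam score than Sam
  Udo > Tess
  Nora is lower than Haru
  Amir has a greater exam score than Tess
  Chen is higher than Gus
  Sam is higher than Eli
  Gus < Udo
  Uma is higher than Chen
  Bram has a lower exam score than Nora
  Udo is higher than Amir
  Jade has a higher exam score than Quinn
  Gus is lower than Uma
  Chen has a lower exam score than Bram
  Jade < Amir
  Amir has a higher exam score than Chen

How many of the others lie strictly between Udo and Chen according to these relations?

The relations place Chen below Udo. An element lies strictly between them when it is forced above Chen and also forced below Udo.
Above Chen: {Uma, Bram, Nora, Amir, Sam, Haru}. Below Udo: {Gus, Quinn, Jade, Uma, Bram, Eli, Tess, Amir}.
Intersection: {Uma, Bram, Amir} — 3.

3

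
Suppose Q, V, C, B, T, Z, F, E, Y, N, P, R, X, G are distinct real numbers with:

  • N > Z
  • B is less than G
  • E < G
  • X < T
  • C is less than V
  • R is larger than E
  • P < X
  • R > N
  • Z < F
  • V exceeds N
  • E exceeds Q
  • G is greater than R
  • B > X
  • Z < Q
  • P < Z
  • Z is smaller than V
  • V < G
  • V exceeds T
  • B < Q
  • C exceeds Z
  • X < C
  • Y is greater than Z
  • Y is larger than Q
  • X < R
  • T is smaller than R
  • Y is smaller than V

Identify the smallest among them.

X is not least since P < X; Z is not least since P < Z; B is not least since X < B; C is not least since Z < C; Q is not least since Z < Q; N is not least since Z < N; E is not least since Q < E; Y is not least since Z < Y; T is not least since X < T; F is not least since Z < F; R is not least since T < R; V is not least since N < V; G is not least since V < G.
Only P has nothing below it, so P is the smallest.

P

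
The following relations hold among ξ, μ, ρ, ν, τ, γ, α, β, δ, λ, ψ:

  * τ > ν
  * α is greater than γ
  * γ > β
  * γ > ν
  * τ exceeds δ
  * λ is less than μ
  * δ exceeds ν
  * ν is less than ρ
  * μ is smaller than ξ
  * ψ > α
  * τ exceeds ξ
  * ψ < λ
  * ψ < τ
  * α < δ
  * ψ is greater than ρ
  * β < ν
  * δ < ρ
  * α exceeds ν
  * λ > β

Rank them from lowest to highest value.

The consecutive links are each given: β < ν; ν < γ; γ < α; α < δ; δ < ρ; ρ < ψ; ψ < λ; λ < μ; μ < ξ; ξ < τ.

β < ν < γ < α < δ < ρ < ψ < λ < μ < ξ < τ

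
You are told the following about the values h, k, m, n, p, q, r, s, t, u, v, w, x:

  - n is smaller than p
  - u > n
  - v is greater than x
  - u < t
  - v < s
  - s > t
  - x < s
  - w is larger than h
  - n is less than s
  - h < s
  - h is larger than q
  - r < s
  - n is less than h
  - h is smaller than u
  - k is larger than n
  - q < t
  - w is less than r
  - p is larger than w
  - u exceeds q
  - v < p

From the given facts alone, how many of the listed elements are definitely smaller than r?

4

Directly below r: w.
One step further: h (2 so far).
One step further: n, q (4 so far).
Nothing else is reachable below r; 4 in all.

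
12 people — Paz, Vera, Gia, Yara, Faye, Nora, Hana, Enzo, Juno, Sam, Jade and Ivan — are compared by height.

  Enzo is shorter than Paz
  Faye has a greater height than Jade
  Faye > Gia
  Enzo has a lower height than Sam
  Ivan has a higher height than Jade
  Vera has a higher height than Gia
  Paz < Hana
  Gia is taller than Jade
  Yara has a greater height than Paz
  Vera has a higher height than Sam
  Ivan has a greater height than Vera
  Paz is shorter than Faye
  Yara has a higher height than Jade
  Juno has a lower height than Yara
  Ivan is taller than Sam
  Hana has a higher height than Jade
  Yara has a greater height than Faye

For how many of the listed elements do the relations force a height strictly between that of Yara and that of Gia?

1

The relations place Gia below Yara. An element lies strictly between them when it is forced above Gia and also forced below Yara.
Above Gia: {Vera, Ivan, Faye}. Below Yara: {Jade, Enzo, Paz, Juno, Faye}.
Intersection: {Faye} — 1.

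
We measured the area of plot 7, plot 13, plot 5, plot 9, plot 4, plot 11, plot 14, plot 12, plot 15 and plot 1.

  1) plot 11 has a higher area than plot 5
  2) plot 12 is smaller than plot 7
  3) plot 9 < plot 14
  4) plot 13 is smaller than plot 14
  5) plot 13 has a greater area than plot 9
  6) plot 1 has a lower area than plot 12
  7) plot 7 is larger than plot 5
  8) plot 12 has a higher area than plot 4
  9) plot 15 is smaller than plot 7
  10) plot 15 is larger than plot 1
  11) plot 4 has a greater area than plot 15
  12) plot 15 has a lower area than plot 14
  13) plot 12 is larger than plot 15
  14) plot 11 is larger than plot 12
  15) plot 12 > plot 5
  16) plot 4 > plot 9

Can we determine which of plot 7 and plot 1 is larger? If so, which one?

plot 7

plot 1 < plot 15 and plot 15 < plot 4 give plot 1 < plot 4.
With plot 4 < plot 12: plot 1 < plot 15 < plot 4 < plot 12.
With plot 12 < plot 7: plot 1 < plot 15 < plot 4 < plot 12 < plot 7.
So plot 7 is larger.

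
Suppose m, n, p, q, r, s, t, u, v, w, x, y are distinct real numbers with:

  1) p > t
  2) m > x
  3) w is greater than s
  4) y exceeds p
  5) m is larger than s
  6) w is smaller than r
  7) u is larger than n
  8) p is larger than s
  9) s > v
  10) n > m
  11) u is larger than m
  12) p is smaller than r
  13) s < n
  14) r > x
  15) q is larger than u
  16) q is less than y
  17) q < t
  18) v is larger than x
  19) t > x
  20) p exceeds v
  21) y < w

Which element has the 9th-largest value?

The consecutive relations fix a unique order: x < v < s < m < n < u < q < t < p < y < w < r.
Counting 9 from the largest end gives m.

m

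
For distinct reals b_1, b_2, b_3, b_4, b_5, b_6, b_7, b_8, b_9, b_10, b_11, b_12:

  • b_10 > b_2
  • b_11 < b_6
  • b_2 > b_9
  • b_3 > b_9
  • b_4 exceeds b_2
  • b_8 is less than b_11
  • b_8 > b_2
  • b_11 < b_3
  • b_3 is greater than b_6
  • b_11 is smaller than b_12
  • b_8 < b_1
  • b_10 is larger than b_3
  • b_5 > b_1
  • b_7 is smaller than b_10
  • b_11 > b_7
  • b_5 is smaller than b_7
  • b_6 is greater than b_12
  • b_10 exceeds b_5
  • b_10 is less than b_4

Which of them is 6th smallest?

b_7

The consecutive relations fix a unique order: b_9 < b_2 < b_8 < b_1 < b_5 < b_7 < b_11 < b_12 < b_6 < b_3 < b_10 < b_4.
The 6th smallest is b_7.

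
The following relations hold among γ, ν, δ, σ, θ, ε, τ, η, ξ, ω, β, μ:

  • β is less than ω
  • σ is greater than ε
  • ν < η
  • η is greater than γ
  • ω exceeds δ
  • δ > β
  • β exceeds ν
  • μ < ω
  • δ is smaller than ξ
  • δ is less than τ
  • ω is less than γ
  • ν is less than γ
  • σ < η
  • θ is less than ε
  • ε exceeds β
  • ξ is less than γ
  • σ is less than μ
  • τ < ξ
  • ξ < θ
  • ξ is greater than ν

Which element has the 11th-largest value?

β

The consecutive relations fix a unique order: ν < β < δ < τ < ξ < θ < ε < σ < μ < ω < γ < η.
The 11th largest is β.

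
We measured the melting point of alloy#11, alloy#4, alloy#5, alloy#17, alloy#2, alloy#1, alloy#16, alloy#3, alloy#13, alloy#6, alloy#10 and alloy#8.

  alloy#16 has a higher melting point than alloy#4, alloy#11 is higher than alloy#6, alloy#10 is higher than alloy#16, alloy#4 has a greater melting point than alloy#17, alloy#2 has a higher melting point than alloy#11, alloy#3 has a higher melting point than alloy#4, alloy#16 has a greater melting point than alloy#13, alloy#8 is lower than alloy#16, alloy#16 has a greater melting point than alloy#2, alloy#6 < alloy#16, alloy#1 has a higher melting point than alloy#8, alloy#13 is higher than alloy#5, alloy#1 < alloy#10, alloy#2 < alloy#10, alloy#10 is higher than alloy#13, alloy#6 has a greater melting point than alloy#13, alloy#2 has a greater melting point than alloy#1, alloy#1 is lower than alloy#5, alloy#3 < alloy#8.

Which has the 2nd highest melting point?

Piecing the relations together gives one ordering: alloy#17 < alloy#4 < alloy#3 < alloy#8 < alloy#1 < alloy#5 < alloy#13 < alloy#6 < alloy#11 < alloy#2 < alloy#16 < alloy#10.
Counting 2 from the largest end gives alloy#16.

alloy#16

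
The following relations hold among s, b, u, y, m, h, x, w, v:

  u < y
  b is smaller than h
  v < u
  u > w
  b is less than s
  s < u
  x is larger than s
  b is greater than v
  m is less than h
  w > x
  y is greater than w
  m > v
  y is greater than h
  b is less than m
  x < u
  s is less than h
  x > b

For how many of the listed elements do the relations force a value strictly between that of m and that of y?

1

The relations place m below y. An element lies strictly between them when it is forced above m and also forced below y.
Above m: {h}. Below y: {v, b, s, x, h, w, u}.
Intersection: {h} — 1.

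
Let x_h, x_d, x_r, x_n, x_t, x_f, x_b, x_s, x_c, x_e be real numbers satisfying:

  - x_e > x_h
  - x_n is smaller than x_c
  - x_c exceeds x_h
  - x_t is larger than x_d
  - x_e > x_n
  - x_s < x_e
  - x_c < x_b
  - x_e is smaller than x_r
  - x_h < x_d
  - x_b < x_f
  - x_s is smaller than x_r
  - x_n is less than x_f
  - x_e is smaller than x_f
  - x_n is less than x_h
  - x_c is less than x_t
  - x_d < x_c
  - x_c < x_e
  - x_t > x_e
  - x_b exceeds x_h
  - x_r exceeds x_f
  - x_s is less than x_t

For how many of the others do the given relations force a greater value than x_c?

The elements the relations force above x_c are x_e, x_b, x_f, x_t, x_r — no chain reaches any other.
That is 5.

5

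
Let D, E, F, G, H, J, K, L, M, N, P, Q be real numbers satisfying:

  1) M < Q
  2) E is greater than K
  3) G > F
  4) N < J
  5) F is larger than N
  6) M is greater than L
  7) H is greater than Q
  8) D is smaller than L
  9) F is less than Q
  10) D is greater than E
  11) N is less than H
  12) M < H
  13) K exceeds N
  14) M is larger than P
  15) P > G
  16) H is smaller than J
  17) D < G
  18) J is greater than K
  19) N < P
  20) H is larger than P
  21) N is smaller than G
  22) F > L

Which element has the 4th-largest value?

Chaining the given pairs: N < K < E < D < L < F < G < P < M < Q < H < J.
The 4th largest is M.

M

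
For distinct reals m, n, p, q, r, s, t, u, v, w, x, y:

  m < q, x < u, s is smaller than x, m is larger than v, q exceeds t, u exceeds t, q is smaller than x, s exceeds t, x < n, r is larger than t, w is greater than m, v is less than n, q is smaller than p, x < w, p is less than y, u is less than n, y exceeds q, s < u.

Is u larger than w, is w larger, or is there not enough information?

Following every chain through u: above u we get n; below u we get t, v, m, q, s, x.
w is not reached, and no chain runs the other way from w to u.
So the given relations leave the order of u and w undetermined.

undetermined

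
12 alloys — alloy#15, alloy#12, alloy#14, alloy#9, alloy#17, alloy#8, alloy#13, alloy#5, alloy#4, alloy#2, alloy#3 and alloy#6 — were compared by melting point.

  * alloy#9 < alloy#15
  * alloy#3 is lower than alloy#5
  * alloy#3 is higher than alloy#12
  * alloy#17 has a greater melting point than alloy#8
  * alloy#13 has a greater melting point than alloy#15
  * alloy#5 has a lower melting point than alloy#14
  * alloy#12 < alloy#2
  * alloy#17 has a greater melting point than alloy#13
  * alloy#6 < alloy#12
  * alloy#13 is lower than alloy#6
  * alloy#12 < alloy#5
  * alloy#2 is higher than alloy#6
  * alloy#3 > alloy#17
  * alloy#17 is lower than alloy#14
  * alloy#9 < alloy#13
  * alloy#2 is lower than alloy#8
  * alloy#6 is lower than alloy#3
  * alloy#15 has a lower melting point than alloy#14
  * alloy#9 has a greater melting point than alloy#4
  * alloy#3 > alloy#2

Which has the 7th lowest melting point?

The consecutive relations fix a unique order: alloy#4 < alloy#9 < alloy#15 < alloy#13 < alloy#6 < alloy#12 < alloy#2 < alloy#8 < alloy#17 < alloy#3 < alloy#5 < alloy#14.
The 7th smallest is alloy#2.

alloy#2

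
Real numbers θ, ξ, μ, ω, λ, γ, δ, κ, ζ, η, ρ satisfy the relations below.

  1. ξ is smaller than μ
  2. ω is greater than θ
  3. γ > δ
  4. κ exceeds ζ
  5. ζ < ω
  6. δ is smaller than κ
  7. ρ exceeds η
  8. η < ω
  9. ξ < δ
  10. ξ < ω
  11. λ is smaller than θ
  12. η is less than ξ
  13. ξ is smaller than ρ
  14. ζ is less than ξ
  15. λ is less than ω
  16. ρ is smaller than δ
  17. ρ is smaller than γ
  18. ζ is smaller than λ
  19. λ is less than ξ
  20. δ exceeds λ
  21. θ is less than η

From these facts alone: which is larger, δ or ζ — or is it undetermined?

δ

Following the relations from ζ: ζ < λ < θ < η < ξ < ρ < δ.
So δ is larger.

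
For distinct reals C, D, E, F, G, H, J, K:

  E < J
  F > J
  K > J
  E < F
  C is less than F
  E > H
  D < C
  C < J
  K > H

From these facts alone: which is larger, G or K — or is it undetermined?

Following every chain through G: nothing is chained to G.
K is not reached, and no chain runs the other way from K to G.
So the given relations leave the order of G and K undetermined.

undetermined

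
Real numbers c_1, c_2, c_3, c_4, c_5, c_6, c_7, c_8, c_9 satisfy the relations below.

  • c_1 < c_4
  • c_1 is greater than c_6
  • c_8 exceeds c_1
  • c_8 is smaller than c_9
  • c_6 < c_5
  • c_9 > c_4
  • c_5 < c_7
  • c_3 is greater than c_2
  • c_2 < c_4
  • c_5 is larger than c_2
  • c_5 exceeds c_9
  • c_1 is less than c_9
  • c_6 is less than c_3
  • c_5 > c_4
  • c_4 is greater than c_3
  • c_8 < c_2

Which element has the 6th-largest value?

Piecing the relations together gives one ordering: c_6 < c_1 < c_8 < c_2 < c_3 < c_4 < c_9 < c_5 < c_7.
Counting 6 from the largest end gives c_2.

c_2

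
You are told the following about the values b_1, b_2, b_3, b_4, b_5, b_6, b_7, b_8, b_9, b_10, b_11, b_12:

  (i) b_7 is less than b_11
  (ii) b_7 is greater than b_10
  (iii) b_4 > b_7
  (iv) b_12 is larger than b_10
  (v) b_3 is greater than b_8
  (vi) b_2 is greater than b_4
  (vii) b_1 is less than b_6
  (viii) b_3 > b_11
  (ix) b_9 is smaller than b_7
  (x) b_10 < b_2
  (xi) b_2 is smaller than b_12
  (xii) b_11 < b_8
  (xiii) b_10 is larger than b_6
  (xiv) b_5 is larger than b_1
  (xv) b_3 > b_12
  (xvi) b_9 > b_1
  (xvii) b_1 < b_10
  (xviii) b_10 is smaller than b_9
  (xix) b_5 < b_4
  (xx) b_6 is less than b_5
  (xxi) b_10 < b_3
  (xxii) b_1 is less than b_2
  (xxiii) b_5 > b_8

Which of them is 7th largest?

Chaining the given pairs: b_1 < b_6 < b_10 < b_9 < b_7 < b_11 < b_8 < b_5 < b_4 < b_2 < b_12 < b_3.
Counting 7 from the largest end gives b_11.

b_11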